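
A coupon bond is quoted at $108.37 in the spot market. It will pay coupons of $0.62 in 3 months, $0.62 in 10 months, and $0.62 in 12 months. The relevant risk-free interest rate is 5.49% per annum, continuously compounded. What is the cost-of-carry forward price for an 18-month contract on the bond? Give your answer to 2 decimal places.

PV(coupons) I = 0.62·e^(−0.0549·3/12) + 0.62·e^(−0.0549·10/12) + 0.62·e^(−0.0549·12/12)
I = 0.6115 + 0.5923 + 0.5869 = 1.7907
F = (S − I)·e^(rT) = (108.37 − 1.7907) · e^(0.0549·18/12)
= 106.5793 · e^0.082350 = 106.5793 × 1.085836 = $115.73

$115.73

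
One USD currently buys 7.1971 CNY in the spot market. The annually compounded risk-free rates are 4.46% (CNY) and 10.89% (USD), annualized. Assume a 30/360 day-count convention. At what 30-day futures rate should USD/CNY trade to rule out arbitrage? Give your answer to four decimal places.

7.1614

By covered interest parity, F = S · (1+r_CNY)^T / (1+r_USD)^T
= 7.1971 × 1.003643 / 1.008651 = 7.1971 × 0.995035
F = 7.1614 CNY per USD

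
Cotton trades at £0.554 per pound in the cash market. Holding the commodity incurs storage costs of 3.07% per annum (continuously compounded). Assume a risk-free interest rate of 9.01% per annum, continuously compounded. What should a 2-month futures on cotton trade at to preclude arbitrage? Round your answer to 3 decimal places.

£0.565 per pound

Net carry = r + u − y = 0.0901 + 0.0307 − 0.0000 = 0.1208
F = S·e^((r+u−y)T) = 0.554 · e^(0.1208 × 2/12) = 0.554 · e^0.020133
= 0.554 × 1.020337 = £0.565 per pound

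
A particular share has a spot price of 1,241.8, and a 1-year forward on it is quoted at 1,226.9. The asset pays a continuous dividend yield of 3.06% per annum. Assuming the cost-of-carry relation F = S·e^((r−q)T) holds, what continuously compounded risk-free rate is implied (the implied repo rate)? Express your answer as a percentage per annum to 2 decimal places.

1.85%

From F = S·e^((r−q)T): (r − q) = ln(F/S)/T
ln(1226.9/1241.8) = ln(0.988001) = -0.012072
(r − q) = -0.012072 / (1) = -0.012072
r = ln(F/S)/T + q = -0.012072 + 0.0306 = 0.018528
r = 1.85%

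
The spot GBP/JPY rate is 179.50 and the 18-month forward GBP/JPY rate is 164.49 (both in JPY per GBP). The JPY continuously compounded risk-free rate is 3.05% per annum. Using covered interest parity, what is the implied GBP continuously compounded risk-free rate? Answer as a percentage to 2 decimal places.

8.87%

F = S·e^((r_JPY − r_GBP)T) ⇒ r_GBP = r_JPY − ln(F/S)/T
ln(164.49/179.50) = -0.087325; /(18/12) = -0.058217
r_GBP = 0.0305 + 0.058217 = 0.088717
r_GBP = 8.87%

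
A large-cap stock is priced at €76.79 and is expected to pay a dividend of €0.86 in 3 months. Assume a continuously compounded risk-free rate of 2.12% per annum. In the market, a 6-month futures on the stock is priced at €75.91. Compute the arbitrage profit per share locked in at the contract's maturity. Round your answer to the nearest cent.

€0.83 per share

PV(dividends) I = 0.86·e^(−0.0212·3/12) = 0.8555
Fair futures F* = (S − I)·e^(rT) = (76.79 − 0.8555)·e^0.010600 = 75.9345 × 1.010656 = 76.7437
Market €75.91 < fair 76.7437: forward underpriced → reverse cash-and-carry (short the stock, invest proceeds at r, pay the dividends, go long the forward).
Profit at T = |F_mkt − F*| = |75.91 − 76.7437| = €0.83 per share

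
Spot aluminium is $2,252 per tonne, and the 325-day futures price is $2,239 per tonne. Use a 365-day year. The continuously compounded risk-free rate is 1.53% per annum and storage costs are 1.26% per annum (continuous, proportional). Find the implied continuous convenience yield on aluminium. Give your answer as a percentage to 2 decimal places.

3.44%

F = S·e^((r+u−y)T) ⇒ (r+u−y) = ln(F/S)/T
ln(2239/2252) = -0.005789; /T ⇒ -0.006501
y = r + u − ln(F/S)/T = 0.0153 + 0.0126 + 0.006501 = 0.034401
y = 3.44%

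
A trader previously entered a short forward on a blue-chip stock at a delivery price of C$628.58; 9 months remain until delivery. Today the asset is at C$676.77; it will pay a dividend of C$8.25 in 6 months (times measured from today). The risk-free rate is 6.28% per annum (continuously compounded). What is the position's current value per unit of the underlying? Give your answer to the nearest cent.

-C$69.11

PV(remaining dividends) I = 8.25·e^(−0.0628·6/12) = 7.9950
Current forward F = (S − I)·e^(rT) = (676.77 − 7.9950)·e^(0.0628·9/12) = 668.7750 × 1.048227 = 701.0280
Value (long) = (F − K)·e^(−rT) = (701.0280 − 628.58) × 0.953992 = 69.1148
Short position value = −(long value) = -C$69.11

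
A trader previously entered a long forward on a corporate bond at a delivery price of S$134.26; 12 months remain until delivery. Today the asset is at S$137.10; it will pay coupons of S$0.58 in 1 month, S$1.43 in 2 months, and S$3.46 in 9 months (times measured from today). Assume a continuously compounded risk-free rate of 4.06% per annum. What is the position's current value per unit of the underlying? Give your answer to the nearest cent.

PV(remaining coupons) I = 0.58·e^(−0.0406·1/12) + 1.43·e^(−0.0406·2/12) + 3.46·e^(−0.0406·9/12) = 5.3546
Current forward F = (S − I)·e^(rT) = (137.10 − 5.3546)·e^(0.0406·12/12) = 131.7454 × 1.041435 = 137.2043
Value (long) = (F − K)·e^(−rT) = (137.2043 − 134.26) × 0.960213 = 2.8272
Value = S$2.83

S$2.83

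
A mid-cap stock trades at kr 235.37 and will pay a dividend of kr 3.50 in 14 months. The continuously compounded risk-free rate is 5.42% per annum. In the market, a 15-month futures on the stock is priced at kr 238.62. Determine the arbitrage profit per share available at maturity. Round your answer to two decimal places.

PV(dividends) I = 3.50·e^(−0.0542·14/12) = 3.2855
Fair futures F* = (S − I)·e^(rT) = (235.37 − 3.2855)·e^0.067750 = 232.0845 × 1.070098 = 248.3532
Market kr 238.62 < fair 248.3532: forward underpriced → reverse cash-and-carry (short the stock, invest proceeds at r, pay the dividends, go long the forward).
Profit at T = |F_mkt − F*| = |238.62 − 248.3532| = kr 9.73 per share

kr 9.73 per share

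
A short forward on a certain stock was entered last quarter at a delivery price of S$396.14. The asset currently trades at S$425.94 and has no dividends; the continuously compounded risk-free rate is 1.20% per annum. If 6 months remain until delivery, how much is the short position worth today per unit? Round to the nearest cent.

Current fair forward for the remaining 6 months: F = S·e^(r·T), r = 0.0120
F = 425.94 · e^(0.0120 × 6/12) = 425.94 × 1.006018 = 428.5033
Value of long forward = (F − K)·e^(−rT) = (428.5033 − 396.14) · e^(−0.0120·6/12)
= 32.3633 × 0.994018 = 32.17
Short position value = −(long value) = -S$32.17

-S$32.17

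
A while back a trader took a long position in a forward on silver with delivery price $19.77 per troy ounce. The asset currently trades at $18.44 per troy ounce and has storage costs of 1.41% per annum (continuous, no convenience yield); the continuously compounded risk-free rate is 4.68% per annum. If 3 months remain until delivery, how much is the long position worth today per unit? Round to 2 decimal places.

-$1.03 per troy ounce

Current fair forward for the remaining 3 months: F = S·e^((r + u)·T), (r + u) = 0.0468 + 0.0141 = 0.0609
F = 18.44 · e^(0.0609 × 3/12) = 18.44 × 1.015341 = 18.7229
Value of long forward = (F − K)·e^(−rT) = (18.7229 − 19.77) · e^(−0.0468·3/12)
= -1.0471 × 0.988368 = -1.03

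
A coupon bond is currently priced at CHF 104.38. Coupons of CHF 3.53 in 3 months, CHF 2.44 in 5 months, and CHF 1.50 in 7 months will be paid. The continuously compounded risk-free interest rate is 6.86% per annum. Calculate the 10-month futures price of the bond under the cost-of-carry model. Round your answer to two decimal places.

PV(coupons) I = 3.53·e^(−0.0686·3/12) + 2.44·e^(−0.0686·5/12) + 1.50·e^(−0.0686·7/12)
I = 3.4700 + 2.3712 + 1.4412 = 7.2824
F = (S − I)·e^(rT) = (104.38 − 7.2824) · e^(0.0686·10/12)
= 97.0976 · e^0.057167 = 97.0976 × 1.058833 = CHF 102.81

CHF 102.81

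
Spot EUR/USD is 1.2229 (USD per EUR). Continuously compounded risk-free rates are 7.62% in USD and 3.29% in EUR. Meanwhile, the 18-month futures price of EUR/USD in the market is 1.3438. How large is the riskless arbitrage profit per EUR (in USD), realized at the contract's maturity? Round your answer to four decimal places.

Fair futures: F* = S·e^(carry·T), with carry = (r_USD − r_EUR) = 0.0762 − 0.0329 = 0.0433
F* = 1.2229 · e^(0.0433 × 18/12) = 1.2229 · e^0.064950 = 1.2229 × 1.067106 = 1.3050
Market 1.3438 > fair 1.3050: forward overpriced → cash-and-carry (buy spot, short the forward).
At maturity, profit = |F_mkt − F*| = |1.3438 − 1.3050| = 0.0388 per EUR (in USD)

0.0388 per EUR (in USD)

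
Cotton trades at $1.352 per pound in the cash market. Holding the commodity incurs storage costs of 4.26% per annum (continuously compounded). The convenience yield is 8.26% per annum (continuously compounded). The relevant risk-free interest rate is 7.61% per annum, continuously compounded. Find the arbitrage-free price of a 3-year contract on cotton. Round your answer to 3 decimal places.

$1.507 per pound

Net carry = r + u − y = 0.0761 + 0.0426 − 0.0826 = 0.0361
F = S·e^((r+u−y)T) = 1.352 · e^(0.0361 × 3) = 1.352 · e^0.108300
= 1.352 × 1.114382 = $1.507 per pound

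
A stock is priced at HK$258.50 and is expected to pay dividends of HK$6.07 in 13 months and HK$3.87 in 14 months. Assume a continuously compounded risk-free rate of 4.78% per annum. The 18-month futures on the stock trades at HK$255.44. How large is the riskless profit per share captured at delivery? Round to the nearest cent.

PV(dividends) I = 6.07·e^(−0.0478·13/12) + 3.87·e^(−0.0478·14/12) = 9.4238
Fair futures F* = (S − I)·e^(rT) = (258.50 − 9.4238)·e^0.071700 = 249.0762 × 1.074333 = 267.5908
Market HK$255.44 < fair 267.5908: forward underpriced → reverse cash-and-carry (short the stock, invest proceeds at r, pay the dividends, go long the forward).
Profit at T = |F_mkt − F*| = |255.44 − 267.5908| = HK$12.15 per share

HK$12.15 per share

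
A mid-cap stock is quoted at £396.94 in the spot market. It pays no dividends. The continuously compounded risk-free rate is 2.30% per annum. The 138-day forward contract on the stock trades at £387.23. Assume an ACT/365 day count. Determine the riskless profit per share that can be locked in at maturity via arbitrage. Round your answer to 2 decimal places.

Fair forward: F* = S·e^(carry·T), with carry = r = 0.0230
F* = 396.94 · e^(0.0230 × 138/365) = 396.94 · e^0.008696 = 396.94 × 1.008734 = £400.4069
Market £387.23 < fair £400.4069: forward underpriced → reverse cash-and-carry (short spot, go long the forward).
At maturity, profit = |F_mkt − F*| = |387.23 − 400.4069| = £13.18 per share

£13.18 per share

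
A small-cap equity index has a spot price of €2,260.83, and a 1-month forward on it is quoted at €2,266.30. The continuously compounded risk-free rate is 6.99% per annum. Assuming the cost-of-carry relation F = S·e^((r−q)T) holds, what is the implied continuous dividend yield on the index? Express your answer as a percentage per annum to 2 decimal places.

4.09%

From F = S·e^((r−q)T): (r − q) = ln(F/S)/T
ln(2266.30/2260.83) = ln(1.002419) = 0.002416
(r − q) = 0.002416 / (1/12) = 0.028992
q = r − ln(F/S)/T = 0.0699 − 0.028992 = 0.040908
q = 4.09%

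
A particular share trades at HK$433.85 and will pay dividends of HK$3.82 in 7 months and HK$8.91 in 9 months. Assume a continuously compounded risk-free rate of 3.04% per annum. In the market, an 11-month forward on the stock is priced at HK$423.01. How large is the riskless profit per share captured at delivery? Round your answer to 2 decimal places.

HK$10.29 per share

PV(dividends) I = 3.82·e^(−0.0304·7/12) + 8.91·e^(−0.0304·9/12) = 12.4620
Fair forward F* = (S − I)·e^(rT) = (433.85 − 12.4620)·e^0.027867 = 421.3880 × 1.028259 = 433.2960
Market HK$423.01 < fair 433.2960: forward underpriced → reverse cash-and-carry (short the stock, invest proceeds at r, pay the dividends, go long the forward).
Profit at T = |F_mkt − F*| = |423.01 − 433.2960| = HK$10.29 per share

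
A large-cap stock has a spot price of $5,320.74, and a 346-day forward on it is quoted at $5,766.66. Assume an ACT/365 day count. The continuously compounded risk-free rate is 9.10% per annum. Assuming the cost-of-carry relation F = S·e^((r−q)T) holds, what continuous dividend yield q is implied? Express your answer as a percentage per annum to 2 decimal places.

From F = S·e^((r−q)T): (r − q) = ln(F/S)/T
ln(5766.66/5320.74) = ln(1.083808) = 0.080481
(r − q) = 0.080481 / (346/365) = 0.084900
q = r − ln(F/S)/T = 0.0910 − 0.084900 = 0.006100
q = 0.61%

0.61%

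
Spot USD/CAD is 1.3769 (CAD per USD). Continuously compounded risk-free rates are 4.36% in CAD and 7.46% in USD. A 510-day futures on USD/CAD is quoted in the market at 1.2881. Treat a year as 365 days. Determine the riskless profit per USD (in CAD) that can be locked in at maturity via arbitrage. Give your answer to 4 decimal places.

Fair futures: F* = S·e^(carry·T), with carry = (r_CAD − r_USD) = 0.0436 − 0.0746 = -0.0310
F* = 1.3769 · e^(-0.0310 × 510/365) = 1.3769 · e^-0.043315 = 1.3769 × 0.957610 = 1.3185
Market 1.2881 < fair 1.3185: forward underpriced → reverse cash-and-carry (short spot, go long the forward).
At maturity, profit = |F_mkt − F*| = |1.2881 − 1.3185| = 0.0304 per USD (in CAD)

0.0304 per USD (in CAD)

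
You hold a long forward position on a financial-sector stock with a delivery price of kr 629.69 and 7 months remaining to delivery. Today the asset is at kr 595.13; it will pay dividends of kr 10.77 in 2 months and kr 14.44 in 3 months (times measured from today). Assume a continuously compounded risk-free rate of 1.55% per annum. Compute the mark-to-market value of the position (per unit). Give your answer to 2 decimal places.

-kr 54.02

PV(remaining dividends) I = 10.77·e^(−0.0155·2/12) + 14.44·e^(−0.0155·3/12) = 25.1264
Current forward F = (S − I)·e^(rT) = (595.13 − 25.1264)·e^(0.0155·7/12) = 570.0036 × 1.009083 = 575.1809
Value (long) = (F − K)·e^(−rT) = (575.1809 − 629.69) × 0.990999 = -54.0185
Value = -kr 54.02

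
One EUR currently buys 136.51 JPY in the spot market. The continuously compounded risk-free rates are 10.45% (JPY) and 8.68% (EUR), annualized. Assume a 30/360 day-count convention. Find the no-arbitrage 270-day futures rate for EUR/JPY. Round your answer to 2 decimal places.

F = S·e^((r_JPY − r_EUR)T) = 136.51 · e^((0.1045 − 0.0868) × 270/360)
= 136.51 · e^0.013275 = 136.51 × 1.013364
F = 138.33 JPY per EUR

138.33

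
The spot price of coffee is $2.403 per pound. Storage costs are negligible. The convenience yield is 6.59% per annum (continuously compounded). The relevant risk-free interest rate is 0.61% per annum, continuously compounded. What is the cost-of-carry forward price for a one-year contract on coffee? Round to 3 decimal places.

Net carry = r + u − y = 0.0061 + 0.0000 − 0.0659 = -0.0598
F = S·e^((r+u−y)T) = 2.403 · e^(-0.0598 × 12/12) = 2.403 · e^-0.059800
= 2.403 × 0.941953 = $2.264 per pound

$2.264 per pound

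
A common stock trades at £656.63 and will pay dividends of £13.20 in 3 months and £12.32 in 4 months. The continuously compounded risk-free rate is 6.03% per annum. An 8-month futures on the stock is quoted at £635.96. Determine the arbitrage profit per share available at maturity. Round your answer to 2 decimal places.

£21.50 per share

PV(dividends) I = 13.20·e^(−0.0603·3/12) + 12.32·e^(−0.0603·4/12) = 25.0773
Fair futures F* = (S − I)·e^(rT) = (656.63 − 25.0773)·e^0.040200 = 631.5527 × 1.041019 = 657.4584
Market £635.96 < fair 657.4584: forward underpriced → reverse cash-and-carry (short the stock, invest proceeds at r, pay the dividends, go long the forward).
Profit at T = |F_mkt − F*| = |635.96 − 657.4584| = £21.50 per share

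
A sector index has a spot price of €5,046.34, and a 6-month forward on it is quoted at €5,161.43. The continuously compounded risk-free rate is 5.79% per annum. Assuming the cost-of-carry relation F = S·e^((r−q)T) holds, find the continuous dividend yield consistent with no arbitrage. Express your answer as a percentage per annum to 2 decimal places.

From F = S·e^((r−q)T): (r − q) = ln(F/S)/T
ln(5161.43/5046.34) = ln(1.022807) = 0.022551
(r − q) = 0.022551 / (6/12) = 0.045102
q = r − ln(F/S)/T = 0.0579 − 0.045102 = 0.012798
q = 1.28%

1.28%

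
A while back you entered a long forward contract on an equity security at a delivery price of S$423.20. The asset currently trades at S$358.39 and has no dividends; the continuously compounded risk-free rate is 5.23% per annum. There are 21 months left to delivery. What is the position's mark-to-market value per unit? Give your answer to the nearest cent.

Current fair forward for the remaining 21 months: F = S·e^(r·T), r = 0.0523
F = 358.39 · e^(0.0523 × 21/12) = 358.39 × 1.095844 = 392.7395
Value of long forward = (F − K)·e^(−rT) = (392.7395 − 423.20) · e^(−0.0523·21/12)
= -30.4605 × 0.912539 = -27.80

-S$27.80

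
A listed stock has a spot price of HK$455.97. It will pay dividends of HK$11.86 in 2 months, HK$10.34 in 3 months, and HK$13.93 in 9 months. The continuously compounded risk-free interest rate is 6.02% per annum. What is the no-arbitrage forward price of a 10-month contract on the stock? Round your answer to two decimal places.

PV(dividends) I = 11.86·e^(−0.0602·2/12) + 10.34·e^(−0.0602·3/12) + 13.93·e^(−0.0602·9/12)
I = 11.7416 + 10.1855 + 13.3150 = 35.2421
F = (S − I)·e^(rT) = (455.97 − 35.2421) · e^(0.0602·10/12)
= 420.7279 · e^0.050167 = 420.7279 × 1.051447 = HK$442.37

HK$442.37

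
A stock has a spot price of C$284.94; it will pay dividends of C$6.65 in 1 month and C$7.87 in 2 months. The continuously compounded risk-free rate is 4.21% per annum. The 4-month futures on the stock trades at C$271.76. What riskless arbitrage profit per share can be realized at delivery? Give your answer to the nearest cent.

PV(dividends) I = 6.65·e^(−0.0421·1/12) + 7.87·e^(−0.0421·2/12) = 14.4417
Fair futures F* = (S − I)·e^(rT) = (284.94 − 14.4417)·e^0.014033 = 270.4983 × 1.014132 = 274.3210
Market C$271.76 < fair 274.3210: forward underpriced → reverse cash-and-carry (short the stock, invest proceeds at r, pay the dividends, go long the forward).
Profit at T = |F_mkt − F*| = |271.76 − 274.3210| = C$2.56 per share

C$2.56 per share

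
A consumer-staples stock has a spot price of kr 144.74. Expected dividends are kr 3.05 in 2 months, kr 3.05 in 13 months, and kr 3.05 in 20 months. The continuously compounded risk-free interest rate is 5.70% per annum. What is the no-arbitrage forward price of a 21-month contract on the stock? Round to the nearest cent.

PV(dividends) I = 3.05·e^(−0.0570·2/12) + 3.05·e^(−0.0570·13/12) + 3.05·e^(−0.0570·20/12)
I = 3.0212 + 2.8674 + 2.7736 = 8.6622
F = (S − I)·e^(rT) = (144.74 − 8.6622) · e^(0.0570·21/12)
= 136.0778 · e^0.099750 = 136.0778 × 1.104895 = kr 150.35

kr 150.35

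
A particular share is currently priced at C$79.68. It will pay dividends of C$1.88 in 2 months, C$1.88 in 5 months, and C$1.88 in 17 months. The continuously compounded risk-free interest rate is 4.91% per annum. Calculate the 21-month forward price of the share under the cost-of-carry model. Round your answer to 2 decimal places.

PV(dividends) I = 1.88·e^(−0.0491·2/12) + 1.88·e^(−0.0491·5/12) + 1.88·e^(−0.0491·17/12)
I = 1.8647 + 1.8419 + 1.7537 = 5.4603
F = (S − I)·e^(rT) = (79.68 − 5.4603) · e^(0.0491·21/12)
= 74.2197 · e^0.085925 = 74.2197 × 1.089725 = C$80.88

C$80.88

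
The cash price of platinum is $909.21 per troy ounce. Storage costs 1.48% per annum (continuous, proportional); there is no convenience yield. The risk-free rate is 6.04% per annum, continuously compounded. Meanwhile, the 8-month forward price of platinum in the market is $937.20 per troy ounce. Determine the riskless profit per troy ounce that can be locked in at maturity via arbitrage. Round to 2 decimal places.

$18.75 per troy ounce

Fair forward: F* = S·e^(carry·T), with carry = (r + u) = 0.0604 + 0.0148 = 0.0752
F* = 909.21 · e^(0.0752 × 8/12) = 909.21 · e^0.050133 = 909.21 × 1.051411 = $955.9534
Market $937.20 < fair $955.9534: forward underpriced → reverse cash-and-carry (short spot, go long the forward).
At maturity, profit = |F_mkt − F*| = |937.20 − 955.9534| = $18.75 per troy ounce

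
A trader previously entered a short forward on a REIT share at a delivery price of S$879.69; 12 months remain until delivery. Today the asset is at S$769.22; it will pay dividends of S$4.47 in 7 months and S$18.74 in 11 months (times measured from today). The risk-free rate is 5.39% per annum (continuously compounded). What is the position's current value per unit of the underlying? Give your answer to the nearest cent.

PV(remaining dividends) I = 4.47·e^(−0.0539·7/12) + 18.74·e^(−0.0539·11/12) = 22.1682
Current forward F = (S − I)·e^(rT) = (769.22 − 22.1682)·e^(0.0539·12/12) = 747.0518 × 1.055379 = 788.4228
Value (long) = (F − K)·e^(−rT) = (788.4228 − 879.69) × 0.947527 = -86.4781
Short position value = −(long value) = S$86.48

S$86.48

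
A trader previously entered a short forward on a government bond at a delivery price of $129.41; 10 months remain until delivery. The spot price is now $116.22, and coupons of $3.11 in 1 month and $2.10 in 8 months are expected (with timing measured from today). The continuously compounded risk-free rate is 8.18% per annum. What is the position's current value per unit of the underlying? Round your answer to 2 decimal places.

PV(remaining coupons) I = 3.11·e^(−0.0818·1/12) + 2.10·e^(−0.0818·8/12) = 5.0774
Current forward F = (S − I)·e^(rT) = (116.22 − 5.0774)·e^(0.0818·10/12) = 111.1426 × 1.070544 = 118.9830
Value (long) = (F − K)·e^(−rT) = (118.9830 − 129.41) × 0.934105 = -9.7399
Short position value = −(long value) = $9.74

$9.74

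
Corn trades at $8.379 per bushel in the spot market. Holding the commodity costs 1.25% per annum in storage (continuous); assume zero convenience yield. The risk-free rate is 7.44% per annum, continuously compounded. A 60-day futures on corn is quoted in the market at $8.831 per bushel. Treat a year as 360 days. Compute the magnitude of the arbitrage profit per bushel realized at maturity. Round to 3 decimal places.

$0.330 per bushel

Fair futures: F* = S·e^(carry·T), with carry = (r + u) = 0.0744 + 0.0125 = 0.0869
F* = 8.379 · e^(0.0869 × 60/360) = 8.379 · e^0.014483 = 8.379 × 1.014588 = $8.5012
Market $8.831 > fair $8.5012: forward overpriced → cash-and-carry (buy spot, short the forward).
At maturity, profit = |F_mkt − F*| = |8.831 − 8.5012| = $0.330 per bushel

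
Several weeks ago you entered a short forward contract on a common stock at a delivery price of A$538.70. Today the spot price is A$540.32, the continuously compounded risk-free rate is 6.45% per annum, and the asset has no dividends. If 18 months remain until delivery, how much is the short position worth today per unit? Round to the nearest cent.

Current fair forward for the remaining 18 months: F = S·e^(r·T), r = 0.0645
F = 540.32 · e^(0.0645 × 18/12) = 540.32 × 1.101585 = 595.2084
Value of long forward = (F − K)·e^(−rT) = (595.2084 − 538.70) · e^(−0.0645·18/12)
= 56.5084 × 0.907783 = 51.30
Short position value = −(long value) = -A$51.30

-A$51.30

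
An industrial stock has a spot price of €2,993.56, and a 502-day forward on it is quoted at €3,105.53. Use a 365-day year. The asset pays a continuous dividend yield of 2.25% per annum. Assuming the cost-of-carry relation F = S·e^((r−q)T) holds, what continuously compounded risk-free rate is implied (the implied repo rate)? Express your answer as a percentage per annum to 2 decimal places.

From F = S·e^((r−q)T): (r − q) = ln(F/S)/T
ln(3105.53/2993.56) = ln(1.037404) = 0.036721
(r − q) = 0.036721 / (502/365) = 0.026700
r = ln(F/S)/T + q = 0.026700 + 0.0225 = 0.049200
r = 4.92%

4.92%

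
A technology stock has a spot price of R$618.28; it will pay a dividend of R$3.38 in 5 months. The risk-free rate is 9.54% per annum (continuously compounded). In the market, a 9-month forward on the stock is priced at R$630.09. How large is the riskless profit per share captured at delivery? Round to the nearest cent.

PV(dividends) I = 3.38·e^(−0.0954·5/12) = 3.2483
Fair forward F* = (S − I)·e^(rT) = (618.28 − 3.2483)·e^0.071550 = 615.0317 × 1.074172 = 660.6498
Market R$630.09 < fair 660.6498: forward underpriced → reverse cash-and-carry (short the stock, invest proceeds at r, pay the dividends, go long the forward).
Profit at T = |F_mkt − F*| = |630.09 − 660.6498| = R$30.56 per share

R$30.56 per share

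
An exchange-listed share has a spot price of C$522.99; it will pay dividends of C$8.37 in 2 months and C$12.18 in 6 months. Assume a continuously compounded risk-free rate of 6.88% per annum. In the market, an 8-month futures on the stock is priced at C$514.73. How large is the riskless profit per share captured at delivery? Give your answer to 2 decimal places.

C$11.82 per share

PV(dividends) I = 8.37·e^(−0.0688·2/12) + 12.18·e^(−0.0688·6/12) = 20.0427
Fair futures F* = (S − I)·e^(rT) = (522.99 − 20.0427)·e^0.045867 = 502.9473 × 1.046935 = 526.5531
Market C$514.73 < fair 526.5531: forward underpriced → reverse cash-and-carry (short the stock, invest proceeds at r, pay the dividends, go long the forward).
Profit at T = |F_mkt − F*| = |514.73 − 526.5531| = C$11.82 per share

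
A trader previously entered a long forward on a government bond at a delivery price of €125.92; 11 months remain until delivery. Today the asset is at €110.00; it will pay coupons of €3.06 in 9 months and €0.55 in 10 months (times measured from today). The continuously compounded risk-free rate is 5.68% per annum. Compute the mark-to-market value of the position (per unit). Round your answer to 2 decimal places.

PV(remaining coupons) I = 3.06·e^(−0.0568·9/12) + 0.55·e^(−0.0568·10/12) = 3.4570
Current forward F = (S − I)·e^(rT) = (110.00 − 3.4570)·e^(0.0568·11/12) = 106.5430 × 1.053446 = 112.2373
Value (long) = (F − K)·e^(−rT) = (112.2373 − 125.92) × 0.949266 = -12.9885
Value = -€12.99

-€12.99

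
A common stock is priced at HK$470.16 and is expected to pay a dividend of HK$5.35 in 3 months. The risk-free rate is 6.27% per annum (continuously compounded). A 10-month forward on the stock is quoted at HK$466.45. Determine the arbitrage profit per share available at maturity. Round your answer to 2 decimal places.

PV(dividends) I = 5.35·e^(−0.0627·3/12) = 5.2668
Fair forward F* = (S − I)·e^(rT) = (470.16 − 5.2668)·e^0.052250 = 464.8932 × 1.053639 = 489.8296
Market HK$466.45 < fair 489.8296: forward underpriced → reverse cash-and-carry (short the stock, invest proceeds at r, pay the dividends, go long the forward).
Profit at T = |F_mkt − F*| = |466.45 − 489.8296| = HK$23.38 per share

HK$23.38 per share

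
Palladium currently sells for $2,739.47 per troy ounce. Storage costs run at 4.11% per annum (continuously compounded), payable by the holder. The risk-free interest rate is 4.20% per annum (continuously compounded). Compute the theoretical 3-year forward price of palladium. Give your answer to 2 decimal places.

$3,515.09 per troy ounce

Net carry = r + u − y = 0.0420 + 0.0411 − 0.0000 = 0.0831
F = S·e^((r+u−y)T) = 2739.47 · e^(0.0831 × 3) = 2739.47 · e^0.24930000
= 2739.47 × 1.28312691 = $3,515.09 per troy ounce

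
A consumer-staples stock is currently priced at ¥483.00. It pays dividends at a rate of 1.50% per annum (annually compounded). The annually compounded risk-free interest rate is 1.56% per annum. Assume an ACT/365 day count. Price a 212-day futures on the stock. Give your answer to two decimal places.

F = S · (1+r)^T / (1+q)^T
= 483.00 × 1.009031 / 1.008685 = 483.00 × 1.000343
F = ¥483.17

¥483.17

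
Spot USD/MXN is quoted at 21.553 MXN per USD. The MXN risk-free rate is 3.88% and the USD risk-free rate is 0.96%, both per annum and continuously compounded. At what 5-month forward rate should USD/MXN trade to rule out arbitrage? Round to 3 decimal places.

F = S·e^((r_MXN − r_USD)T) = 21.553 · e^((0.0388 − 0.0096) × 5/12)
= 21.553 · e^0.012167 = 21.553 × 1.012241
F = 21.817 MXN per USD

21.817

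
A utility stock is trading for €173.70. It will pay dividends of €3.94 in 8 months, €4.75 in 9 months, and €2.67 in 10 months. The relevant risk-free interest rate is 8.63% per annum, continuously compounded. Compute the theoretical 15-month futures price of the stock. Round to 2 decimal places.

PV(dividends) I = 3.94·e^(−0.0863·8/12) + 4.75·e^(−0.0863·9/12) + 2.67·e^(−0.0863·10/12)
I = 3.7197 + 4.4523 + 2.4847 = 10.6567
F = (S − I)·e^(rT) = (173.70 − 10.6567) · e^(0.0863·15/12)
= 163.0433 · e^0.107875 = 163.0433 × 1.113908 = €181.62

€181.62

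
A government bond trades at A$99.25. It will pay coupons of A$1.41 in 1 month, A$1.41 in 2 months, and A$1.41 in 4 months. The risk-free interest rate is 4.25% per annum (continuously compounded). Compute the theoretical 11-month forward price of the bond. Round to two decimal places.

A$98.83

PV(coupons) I = 1.41·e^(−0.0425·1/12) + 1.41·e^(−0.0425·2/12) + 1.41·e^(−0.0425·4/12)
I = 1.4050 + 1.4000 + 1.3902 = 4.1952
F = (S − I)·e^(rT) = (99.25 − 4.1952) · e^(0.0425·11/12)
= 95.0548 · e^0.038958 = 95.0548 × 1.039727 = A$98.83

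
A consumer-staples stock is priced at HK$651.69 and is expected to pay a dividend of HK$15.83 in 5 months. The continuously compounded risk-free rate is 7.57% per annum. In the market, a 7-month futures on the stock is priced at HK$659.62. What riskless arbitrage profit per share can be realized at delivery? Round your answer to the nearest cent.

PV(dividends) I = 15.83·e^(−0.0757·5/12) = 15.3385
Fair futures F* = (S − I)·e^(rT) = (651.69 − 15.3385)·e^0.044158 = 636.3515 × 1.045147 = 665.0809
Market HK$659.62 < fair 665.0809: forward underpriced → reverse cash-and-carry (short the stock, invest proceeds at r, pay the dividends, go long the forward).
Profit at T = |F_mkt − F*| = |659.62 − 665.0809| = HK$5.46 per share

HK$5.46 per share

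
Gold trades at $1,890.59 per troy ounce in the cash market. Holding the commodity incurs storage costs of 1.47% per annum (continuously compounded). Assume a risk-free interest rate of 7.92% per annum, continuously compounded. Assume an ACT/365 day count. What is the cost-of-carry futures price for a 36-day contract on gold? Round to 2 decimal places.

Net carry = r + u − y = 0.0792 + 0.0147 − 0.0000 = 0.0939
F = S·e^((r+u−y)T) = 1890.59 · e^(0.0939 × 36/365) = 1890.59 · e^0.00926137
= 1890.59 × 1.00930439 = $1,908.18 per troy ounce

$1,908.18 per troy ounce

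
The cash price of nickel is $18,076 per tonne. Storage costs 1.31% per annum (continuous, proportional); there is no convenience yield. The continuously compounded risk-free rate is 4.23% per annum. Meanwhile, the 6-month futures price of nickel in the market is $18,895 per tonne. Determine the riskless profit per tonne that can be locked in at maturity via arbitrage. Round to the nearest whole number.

$311 per tonne

Fair futures: F* = S·e^(carry·T), with carry = (r + u) = 0.0423 + 0.0131 = 0.0554
F* = 18076 · e^(0.0554 × 6/12) = 18076 · e^0.027700 = 18076 × 1.028087 = $18583.7006
Market $18895 > fair $18583.7006: forward overpriced → cash-and-carry (buy spot, short the forward).
At maturity, profit = |F_mkt − F*| = |18895 − 18583.7006| = $311 per tonne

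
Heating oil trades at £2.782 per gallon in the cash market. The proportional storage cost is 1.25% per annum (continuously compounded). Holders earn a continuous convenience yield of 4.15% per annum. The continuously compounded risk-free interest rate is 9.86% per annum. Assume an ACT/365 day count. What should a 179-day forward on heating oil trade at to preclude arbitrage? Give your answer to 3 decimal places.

Net carry = r + u − y = 0.0986 + 0.0125 − 0.0415 = 0.0696
F = S·e^((r+u−y)T) = 2.782 · e^(0.0696 × 179/365) = 2.782 · e^0.034133
= 2.782 × 1.034722 = £2.879 per gallon

£2.879 per gallon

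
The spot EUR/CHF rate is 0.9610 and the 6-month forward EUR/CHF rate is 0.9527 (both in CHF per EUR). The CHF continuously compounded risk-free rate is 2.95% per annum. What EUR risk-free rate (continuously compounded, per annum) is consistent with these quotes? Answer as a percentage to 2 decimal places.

4.68%

F = S·e^((r_CHF − r_EUR)T) ⇒ r_EUR = r_CHF − ln(F/S)/T
ln(0.9527/0.9610) = -0.008674; /(6/12) = -0.017348
r_EUR = 0.0295 + 0.017348 = 0.046848
r_EUR = 4.68%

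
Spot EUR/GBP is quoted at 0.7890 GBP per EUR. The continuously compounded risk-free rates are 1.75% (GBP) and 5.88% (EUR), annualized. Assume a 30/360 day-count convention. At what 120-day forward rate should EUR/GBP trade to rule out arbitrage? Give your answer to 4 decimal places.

F = S·e^((r_GBP − r_EUR)T) = 0.7890 · e^((0.0175 − 0.0588) × 120/360)
= 0.7890 · e^-0.013767 = 0.7890 × 0.986327
F = 0.7782 GBP per EUR

0.7782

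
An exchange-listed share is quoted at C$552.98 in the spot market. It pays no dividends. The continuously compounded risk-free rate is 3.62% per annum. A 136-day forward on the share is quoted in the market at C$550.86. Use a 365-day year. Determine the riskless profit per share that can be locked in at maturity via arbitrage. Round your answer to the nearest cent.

C$9.63 per share

Fair forward: F* = S·e^(carry·T), with carry = r = 0.0362
F* = 552.98 · e^(0.0362 × 136/365) = 552.98 · e^0.013488 = 552.98 × 1.013579 = C$560.4889
Market C$550.86 < fair C$560.4889: forward underpriced → reverse cash-and-carry (short spot, go long the forward).
At maturity, profit = |F_mkt − F*| = |550.86 − 560.4889| = C$9.63 per share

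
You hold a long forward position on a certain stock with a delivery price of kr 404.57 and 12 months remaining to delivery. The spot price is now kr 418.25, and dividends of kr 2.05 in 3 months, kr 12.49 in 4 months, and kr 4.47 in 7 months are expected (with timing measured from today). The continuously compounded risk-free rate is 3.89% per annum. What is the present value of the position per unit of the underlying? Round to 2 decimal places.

PV(remaining dividends) I = 2.05·e^(−0.0389·3/12) + 12.49·e^(−0.0389·4/12) + 4.47·e^(−0.0389·7/12) = 18.7290
Current forward F = (S − I)·e^(rT) = (418.25 − 18.7290)·e^(0.0389·12/12) = 399.5210 × 1.039667 = 415.3688
Value (long) = (F − K)·e^(−rT) = (415.3688 − 404.57) × 0.961847 = 10.3868
Value = kr 10.39

kr 10.39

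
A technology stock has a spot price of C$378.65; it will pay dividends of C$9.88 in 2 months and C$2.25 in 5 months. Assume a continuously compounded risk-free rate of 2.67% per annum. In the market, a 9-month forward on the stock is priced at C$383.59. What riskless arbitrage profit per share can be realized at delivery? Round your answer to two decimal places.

C$9.59 per share

PV(dividends) I = 9.88·e^(−0.0267·2/12) + 2.25·e^(−0.0267·5/12) = 12.0612
Fair forward F* = (S − I)·e^(rT) = (378.65 − 12.0612)·e^0.020025 = 366.5888 × 1.020227 = 374.0038
Market C$383.59 > fair 374.0038: forward overpriced → cash-and-carry (borrow at r, buy the stock and collect the dividends, short the forward).
Profit at T = |F_mkt − F*| = |383.59 − 374.0038| = C$9.59 per share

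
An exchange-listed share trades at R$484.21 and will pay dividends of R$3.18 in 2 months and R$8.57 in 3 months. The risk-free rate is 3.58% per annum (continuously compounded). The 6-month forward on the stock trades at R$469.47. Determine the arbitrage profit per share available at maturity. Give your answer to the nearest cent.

R$11.62 per share

PV(dividends) I = 3.18·e^(−0.0358·2/12) + 8.57·e^(−0.0358·3/12) = 11.6547
Fair forward F* = (S − I)·e^(rT) = (484.21 − 11.6547)·e^0.017900 = 472.5553 × 1.018061 = 481.0901
Market R$469.47 < fair 481.0901: forward underpriced → reverse cash-and-carry (short the stock, invest proceeds at r, pay the dividends, go long the forward).
Profit at T = |F_mkt − F*| = |469.47 − 481.0901| = R$11.62 per share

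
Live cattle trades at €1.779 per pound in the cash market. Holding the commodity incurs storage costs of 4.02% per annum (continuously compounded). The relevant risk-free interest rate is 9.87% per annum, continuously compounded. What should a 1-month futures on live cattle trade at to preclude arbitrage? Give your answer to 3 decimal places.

Net carry = r + u − y = 0.0987 + 0.0402 − 0.0000 = 0.1389
F = S·e^((r+u−y)T) = 1.779 · e^(0.1389 × 1/12) = 1.779 · e^0.011575
= 1.779 × 1.011642 = €1.800 per pound

€1.800 per pound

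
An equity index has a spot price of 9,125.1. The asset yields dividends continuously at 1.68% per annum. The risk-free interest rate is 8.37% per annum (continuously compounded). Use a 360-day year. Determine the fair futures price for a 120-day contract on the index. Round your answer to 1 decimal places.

F = S·e^((r − q)T) = 9125.1 · e^((0.0837 − 0.0168) × 120/360)
= 9125.1 · e^0.022300 = 9125.1 × 1.022551
F = 9,330.9

9,330.9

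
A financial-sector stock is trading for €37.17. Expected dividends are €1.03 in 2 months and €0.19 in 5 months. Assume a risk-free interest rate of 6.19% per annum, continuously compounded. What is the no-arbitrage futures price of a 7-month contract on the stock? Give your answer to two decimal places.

€37.29

PV(dividends) I = 1.03·e^(−0.0619·2/12) + 0.19·e^(−0.0619·5/12)
I = 1.0194 + 0.1852 = 1.2046
F = (S − I)·e^(rT) = (37.17 − 1.2046) · e^(0.0619·7/12)
= 35.9654 · e^0.036108 = 35.9654 × 1.036768 = €37.29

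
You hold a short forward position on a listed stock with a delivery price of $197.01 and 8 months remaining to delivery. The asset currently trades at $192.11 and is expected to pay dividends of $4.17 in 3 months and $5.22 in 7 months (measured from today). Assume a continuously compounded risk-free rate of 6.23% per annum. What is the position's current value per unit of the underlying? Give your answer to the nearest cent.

PV(remaining dividends) I = 4.17·e^(−0.0623·3/12) + 5.22·e^(−0.0623·7/12) = 9.1393
Current forward F = (S − I)·e^(rT) = (192.11 − 9.1393)·e^(0.0623·8/12) = 182.9707 × 1.042408 = 190.7301
Value (long) = (F − K)·e^(−rT) = (190.7301 − 197.01) × 0.959317 = -6.0244
Short position value = −(long value) = $6.02

$6.02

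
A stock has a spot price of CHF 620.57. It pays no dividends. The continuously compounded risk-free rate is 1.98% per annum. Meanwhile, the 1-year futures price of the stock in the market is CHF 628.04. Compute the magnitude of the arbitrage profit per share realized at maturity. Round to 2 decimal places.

Fair futures: F* = S·e^(carry·T), with carry = r = 0.0198
F* = 620.57 · e^(0.0198 × 1) = 620.57 · e^0.019800 = 620.57 × 1.019997 = CHF 632.9795
Market CHF 628.04 < fair CHF 632.9795: forward underpriced → reverse cash-and-carry (short spot, go long the forward).
At maturity, profit = |F_mkt − F*| = |628.04 − 632.9795| = CHF 4.94 per share

CHF 4.94 per share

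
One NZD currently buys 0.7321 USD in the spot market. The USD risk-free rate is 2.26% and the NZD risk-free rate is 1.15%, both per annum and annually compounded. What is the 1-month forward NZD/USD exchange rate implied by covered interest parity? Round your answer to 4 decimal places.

By covered interest parity, F = S · (1+r_USD)^T / (1+r_NZD)^T
= 0.7321 × 1.001864 / 1.000953 = 0.7321 × 1.000910
F = 0.7328 USD per NZD

0.7328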